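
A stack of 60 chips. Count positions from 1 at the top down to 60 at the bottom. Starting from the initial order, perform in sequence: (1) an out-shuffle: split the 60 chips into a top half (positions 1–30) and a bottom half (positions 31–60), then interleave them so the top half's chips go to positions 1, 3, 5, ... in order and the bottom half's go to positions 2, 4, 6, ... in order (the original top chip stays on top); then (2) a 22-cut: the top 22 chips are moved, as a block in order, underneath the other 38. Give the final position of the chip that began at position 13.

3

Track the chip from position 13 forward through each operation:
  after op 1 (out-shuffle): 13 → 25
  after op 2 (cut 22): 25 → 3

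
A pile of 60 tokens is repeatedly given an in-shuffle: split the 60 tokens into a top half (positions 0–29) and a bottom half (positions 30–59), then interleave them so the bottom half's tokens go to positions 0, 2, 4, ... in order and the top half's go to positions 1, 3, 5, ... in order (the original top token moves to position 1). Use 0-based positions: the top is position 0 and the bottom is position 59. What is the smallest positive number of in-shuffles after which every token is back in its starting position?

60

The in-shuffle permutes the 60 positions with cycle lengths [60].
Every token is home exactly when every cycle has completed a whole number of laps, i.e. after lcm(60) = 60 in-shuffles.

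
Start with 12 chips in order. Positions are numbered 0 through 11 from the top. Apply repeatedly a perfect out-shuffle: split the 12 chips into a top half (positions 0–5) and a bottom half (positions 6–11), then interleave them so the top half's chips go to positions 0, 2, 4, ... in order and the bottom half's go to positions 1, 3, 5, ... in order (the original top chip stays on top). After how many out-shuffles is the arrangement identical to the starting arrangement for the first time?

10

The out-shuffle permutes the 12 positions with cycle lengths [1, 1, 10].
Every chip is home exactly when every cycle has completed a whole number of laps, i.e. after lcm(1, 10) = 10 out-shuffles.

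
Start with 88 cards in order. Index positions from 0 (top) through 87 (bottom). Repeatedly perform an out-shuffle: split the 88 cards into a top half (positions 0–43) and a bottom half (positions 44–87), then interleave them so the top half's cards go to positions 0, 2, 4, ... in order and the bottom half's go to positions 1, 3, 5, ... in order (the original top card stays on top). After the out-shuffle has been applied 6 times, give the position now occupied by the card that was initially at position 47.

50

Track the card's position through each out-shuffle:
47 → 7 → 14 → 28 → 56 → 25 → 50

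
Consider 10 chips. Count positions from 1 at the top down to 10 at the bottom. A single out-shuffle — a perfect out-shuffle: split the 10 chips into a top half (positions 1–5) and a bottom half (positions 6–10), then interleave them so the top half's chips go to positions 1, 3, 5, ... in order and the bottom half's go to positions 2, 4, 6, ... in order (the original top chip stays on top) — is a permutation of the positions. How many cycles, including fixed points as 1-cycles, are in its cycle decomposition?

Trace each unvisited position around until it returns:
(1) (2 3 5 9 8 6) (4 7) (10)
4 cycles in total.

4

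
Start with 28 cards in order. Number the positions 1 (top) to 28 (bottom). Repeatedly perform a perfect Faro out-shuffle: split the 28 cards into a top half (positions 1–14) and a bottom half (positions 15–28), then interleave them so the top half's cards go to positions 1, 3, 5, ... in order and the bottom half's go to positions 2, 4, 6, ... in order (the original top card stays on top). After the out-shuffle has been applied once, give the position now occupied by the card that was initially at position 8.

15

Track the card's position through each out-shuffle:
8 → 15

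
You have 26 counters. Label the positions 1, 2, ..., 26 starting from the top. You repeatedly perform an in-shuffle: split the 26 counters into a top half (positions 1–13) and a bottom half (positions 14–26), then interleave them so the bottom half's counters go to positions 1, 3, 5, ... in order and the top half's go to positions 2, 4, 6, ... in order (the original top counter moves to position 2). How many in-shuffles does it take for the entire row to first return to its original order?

18

The in-shuffle permutes the 26 positions with cycle lengths [2, 6, 18].
Every counter is home exactly when every cycle has completed a whole number of laps, i.e. after lcm(2, 6, 18) = 18 in-shuffles.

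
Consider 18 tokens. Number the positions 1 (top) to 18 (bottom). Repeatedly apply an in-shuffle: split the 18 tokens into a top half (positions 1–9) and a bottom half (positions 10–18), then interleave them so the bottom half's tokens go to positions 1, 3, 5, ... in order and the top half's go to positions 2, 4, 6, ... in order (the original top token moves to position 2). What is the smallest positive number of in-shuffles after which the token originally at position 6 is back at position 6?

18

Follow position 6 under repeated in-shuffles:
6 → 12 → 5 → 10 → 1 → 2 → 4 → 8 → 16 → 13 → 7 → 14 → 9 → 18 → 17 → 15 → 11 → 3 → 6
It first returns after 18 in-shuffles.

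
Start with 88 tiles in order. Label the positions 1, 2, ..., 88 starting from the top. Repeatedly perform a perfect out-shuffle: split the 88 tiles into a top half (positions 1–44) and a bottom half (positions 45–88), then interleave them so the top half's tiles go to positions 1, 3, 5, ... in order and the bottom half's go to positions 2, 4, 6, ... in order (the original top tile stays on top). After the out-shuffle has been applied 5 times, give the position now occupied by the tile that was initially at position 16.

Track the tile's position through each out-shuffle:
16 → 31 → 61 → 34 → 67 → 46

46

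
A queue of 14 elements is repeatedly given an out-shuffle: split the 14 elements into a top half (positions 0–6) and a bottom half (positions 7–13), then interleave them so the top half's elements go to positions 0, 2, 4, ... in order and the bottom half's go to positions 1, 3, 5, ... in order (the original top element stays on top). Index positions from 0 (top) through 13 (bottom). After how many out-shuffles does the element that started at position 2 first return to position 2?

Follow position 2 under repeated out-shuffles:
2 → 4 → 8 → 3 → 6 → 12 → 11 → 9 → 5 → 10 → 7 → 1 → 2
It first returns after 12 out-shuffles.

12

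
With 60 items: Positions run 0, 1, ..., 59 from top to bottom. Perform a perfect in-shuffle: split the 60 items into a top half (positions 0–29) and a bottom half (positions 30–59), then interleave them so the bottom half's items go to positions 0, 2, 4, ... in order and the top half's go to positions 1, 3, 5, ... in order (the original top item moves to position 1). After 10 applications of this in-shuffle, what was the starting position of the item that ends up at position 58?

Work backwards from position 58, undoing one in-shuffle at a time:
58 ← 59 ← 29 ← 14 ← 37 ← 18 ← 39 ← 19 ← 9 ← 4 ← 32
So the item now at position 58 started at position 32.

32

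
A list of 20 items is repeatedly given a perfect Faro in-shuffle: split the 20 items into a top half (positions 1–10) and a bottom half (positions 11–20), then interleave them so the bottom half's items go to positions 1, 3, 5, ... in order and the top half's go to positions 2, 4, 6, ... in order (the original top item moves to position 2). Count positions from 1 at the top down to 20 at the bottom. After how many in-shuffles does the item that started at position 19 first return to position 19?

6

Follow position 19 under repeated in-shuffles:
19 → 17 → 13 → 5 → 10 → 20 → 19
It first returns after 6 in-shuffles.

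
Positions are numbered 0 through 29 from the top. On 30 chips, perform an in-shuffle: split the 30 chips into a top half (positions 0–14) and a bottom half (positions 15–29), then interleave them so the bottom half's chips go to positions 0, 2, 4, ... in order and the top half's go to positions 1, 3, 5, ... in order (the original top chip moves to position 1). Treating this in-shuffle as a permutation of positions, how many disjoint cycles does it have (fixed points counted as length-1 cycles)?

6

Trace each unvisited position around until it returns:
(0 1 3 7 15) (2 5 11 23 16) (4 9 19 8 17) (6 13 27 24 18) (10 21 12 25 20) (14 29 28 26 22)
6 cycles in total.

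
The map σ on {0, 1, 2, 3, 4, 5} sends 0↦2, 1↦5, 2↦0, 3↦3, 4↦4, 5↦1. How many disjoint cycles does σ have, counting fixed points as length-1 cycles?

Cycle decomposition: (0 2) (1 5) (3) (4).
4 cycles.

4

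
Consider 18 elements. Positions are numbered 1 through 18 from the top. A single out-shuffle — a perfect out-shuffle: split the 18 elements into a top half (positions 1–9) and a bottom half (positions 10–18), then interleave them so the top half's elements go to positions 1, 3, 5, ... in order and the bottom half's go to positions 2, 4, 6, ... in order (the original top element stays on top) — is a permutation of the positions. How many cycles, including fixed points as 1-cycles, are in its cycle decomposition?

4

Trace each unvisited position around until it returns:
(1) (2 3 5 9 17 16 14 10) (4 7 13 8 15 12 6 11) (18)
4 cycles in total.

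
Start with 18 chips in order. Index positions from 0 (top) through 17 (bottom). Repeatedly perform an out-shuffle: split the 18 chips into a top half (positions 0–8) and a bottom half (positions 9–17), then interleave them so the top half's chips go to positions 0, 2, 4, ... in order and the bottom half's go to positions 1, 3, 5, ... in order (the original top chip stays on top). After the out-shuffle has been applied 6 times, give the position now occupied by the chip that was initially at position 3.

5

Track the chip's position through each out-shuffle:
3 → 6 → 12 → 7 → 14 → 11 → 5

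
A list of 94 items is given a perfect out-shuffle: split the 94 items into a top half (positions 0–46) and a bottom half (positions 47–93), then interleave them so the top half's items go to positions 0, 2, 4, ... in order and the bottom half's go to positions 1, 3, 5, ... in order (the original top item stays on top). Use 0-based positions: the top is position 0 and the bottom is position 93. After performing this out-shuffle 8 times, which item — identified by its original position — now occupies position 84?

57

Work backwards from position 84, undoing one out-shuffle at a time:
84 ← 42 ← 21 ← 57 ← 75 ← 84 ← 42 ← 21 ← 57
So the item now at position 84 started at position 57.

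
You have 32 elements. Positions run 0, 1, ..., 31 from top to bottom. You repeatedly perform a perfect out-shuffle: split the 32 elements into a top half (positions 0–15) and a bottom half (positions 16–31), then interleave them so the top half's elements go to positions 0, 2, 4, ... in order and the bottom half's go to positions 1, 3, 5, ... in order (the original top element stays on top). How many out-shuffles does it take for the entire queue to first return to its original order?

The out-shuffle permutes the 32 positions with cycle lengths [1, 1, 5, 5, 5, 5, 5, 5].
Every element is home exactly when every cycle has completed a whole number of laps, i.e. after lcm(1, 5) = 5 out-shuffles.

5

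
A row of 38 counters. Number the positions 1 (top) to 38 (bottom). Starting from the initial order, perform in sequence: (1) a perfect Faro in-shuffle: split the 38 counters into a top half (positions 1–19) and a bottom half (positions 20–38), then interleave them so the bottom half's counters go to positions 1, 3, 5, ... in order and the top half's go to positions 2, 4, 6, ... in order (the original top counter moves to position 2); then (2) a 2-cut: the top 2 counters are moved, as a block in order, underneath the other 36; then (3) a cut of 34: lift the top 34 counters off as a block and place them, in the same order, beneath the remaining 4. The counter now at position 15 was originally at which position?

Undo the operations in reverse order, starting from position 15:
  undo op 3 (cut 34): 15 ← 11
  undo op 2 (cut 2): 11 ← 13
  undo op 1 (in-shuffle, from bottom half): 13 ← 26
So the counter at position 15 came from original position 26.

26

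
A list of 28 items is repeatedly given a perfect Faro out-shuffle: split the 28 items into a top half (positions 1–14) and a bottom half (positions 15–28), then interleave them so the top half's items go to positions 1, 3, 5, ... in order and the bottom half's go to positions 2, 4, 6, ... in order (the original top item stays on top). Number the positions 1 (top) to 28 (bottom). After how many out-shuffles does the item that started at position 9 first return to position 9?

18

Follow position 9 under repeated out-shuffles:
9 → 17 → 6 → 11 → 21 → 14 → 27 → 26 → 24 → 20 → 12 → 23 → 18 → 8 → 15 → 2 → 3 → 5 → 9
It first returns after 18 out-shuffles.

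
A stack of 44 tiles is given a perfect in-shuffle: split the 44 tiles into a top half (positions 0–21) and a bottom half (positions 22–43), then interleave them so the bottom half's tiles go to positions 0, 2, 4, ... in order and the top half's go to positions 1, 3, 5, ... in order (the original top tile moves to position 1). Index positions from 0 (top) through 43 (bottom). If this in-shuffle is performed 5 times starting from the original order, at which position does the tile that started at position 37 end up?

Track the tile's position through each in-shuffle:
37 → 30 → 16 → 33 → 22 → 0

0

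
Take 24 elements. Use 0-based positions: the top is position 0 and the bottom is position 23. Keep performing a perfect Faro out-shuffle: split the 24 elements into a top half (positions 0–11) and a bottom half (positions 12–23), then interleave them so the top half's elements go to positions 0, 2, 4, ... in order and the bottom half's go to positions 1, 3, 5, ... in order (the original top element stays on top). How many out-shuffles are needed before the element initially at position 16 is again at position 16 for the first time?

Follow position 16 under repeated out-shuffles:
16 → 9 → 18 → 13 → 3 → 6 → 12 → 1 → 2 → 4 → 8 → 16
It first returns after 11 out-shuffles.

11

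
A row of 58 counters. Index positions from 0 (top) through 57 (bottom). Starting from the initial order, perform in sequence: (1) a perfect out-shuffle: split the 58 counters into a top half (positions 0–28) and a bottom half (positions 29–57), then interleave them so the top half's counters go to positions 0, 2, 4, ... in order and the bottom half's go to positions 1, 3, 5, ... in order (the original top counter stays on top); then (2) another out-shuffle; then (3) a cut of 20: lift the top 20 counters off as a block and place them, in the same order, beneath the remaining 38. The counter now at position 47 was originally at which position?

45

Undo the operations in reverse order, starting from position 47:
  undo op 3 (cut 20): 47 ← 9
  undo op 2 (out-shuffle, from bottom half): 9 ← 33
  undo op 1 (out-shuffle, from bottom half): 33 ← 45
So the counter at position 47 came from original position 45.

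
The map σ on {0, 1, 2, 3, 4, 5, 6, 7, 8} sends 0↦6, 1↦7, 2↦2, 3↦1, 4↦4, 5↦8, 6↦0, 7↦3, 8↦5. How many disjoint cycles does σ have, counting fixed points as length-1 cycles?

5

Cycle decomposition: (0 6) (1 7 3) (2) (4) (5 8).
5 cycles.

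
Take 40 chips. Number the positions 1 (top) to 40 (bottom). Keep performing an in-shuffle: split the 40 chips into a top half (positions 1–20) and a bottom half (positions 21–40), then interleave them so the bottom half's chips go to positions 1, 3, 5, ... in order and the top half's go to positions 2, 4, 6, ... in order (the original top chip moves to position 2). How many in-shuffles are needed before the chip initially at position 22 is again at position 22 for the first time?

Follow position 22 under repeated in-shuffles:
22 → 3 → 6 → 12 → 24 → 7 → 14 → 28 → 15 → 30 → 19 → 38 → 35 → 29 → 17 → 34 → 27 → 13 → 26 → 11 → 22
It first returns after 20 in-shuffles.

20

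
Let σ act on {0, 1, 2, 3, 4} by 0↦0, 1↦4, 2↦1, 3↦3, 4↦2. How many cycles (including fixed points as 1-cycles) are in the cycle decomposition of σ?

Cycle decomposition: (0) (1 4 2) (3).
3 cycles.

3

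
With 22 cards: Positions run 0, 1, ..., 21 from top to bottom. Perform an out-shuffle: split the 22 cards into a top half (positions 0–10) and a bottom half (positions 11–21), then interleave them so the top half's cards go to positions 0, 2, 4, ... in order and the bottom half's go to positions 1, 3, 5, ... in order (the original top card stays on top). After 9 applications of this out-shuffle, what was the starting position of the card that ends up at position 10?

Work backwards from position 10, undoing one out-shuffle at a time:
10 ← 5 ← 13 ← 17 ← 19 ← 20 ← 10 ← 5 ← 13 ← 17
So the card now at position 10 started at position 17.

17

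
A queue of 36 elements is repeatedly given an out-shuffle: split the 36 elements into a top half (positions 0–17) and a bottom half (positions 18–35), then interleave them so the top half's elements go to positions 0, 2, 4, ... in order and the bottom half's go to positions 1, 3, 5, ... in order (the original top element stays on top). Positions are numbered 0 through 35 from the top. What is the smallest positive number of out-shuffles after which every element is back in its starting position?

The out-shuffle permutes the 36 positions with cycle lengths [1, 1, 3, 3, 4, 12, 12].
Every element is home exactly when every cycle has completed a whole number of laps, i.e. after lcm(1, 3, 4, 12) = 12 out-shuffles.

12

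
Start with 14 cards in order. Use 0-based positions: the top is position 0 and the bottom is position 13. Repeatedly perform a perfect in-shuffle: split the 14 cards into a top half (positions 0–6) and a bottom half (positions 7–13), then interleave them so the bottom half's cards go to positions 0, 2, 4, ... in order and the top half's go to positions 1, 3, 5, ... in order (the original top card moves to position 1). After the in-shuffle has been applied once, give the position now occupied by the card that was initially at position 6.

Track the card's position through each in-shuffle:
6 → 13

13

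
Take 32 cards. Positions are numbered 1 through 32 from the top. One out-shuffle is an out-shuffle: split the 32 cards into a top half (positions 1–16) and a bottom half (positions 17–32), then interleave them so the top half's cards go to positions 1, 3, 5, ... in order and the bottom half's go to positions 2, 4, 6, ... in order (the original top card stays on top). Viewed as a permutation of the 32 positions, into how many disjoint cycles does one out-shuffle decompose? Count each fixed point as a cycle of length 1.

8

Trace each unvisited position around until it returns:
(1) (2 3 5 9 17) (4 7 13 25 18) (6 11 21 10 19) (8 15 29 26 20) (12 23 14 27 22) (16 31 30 28 24) (32)
8 cycles in total.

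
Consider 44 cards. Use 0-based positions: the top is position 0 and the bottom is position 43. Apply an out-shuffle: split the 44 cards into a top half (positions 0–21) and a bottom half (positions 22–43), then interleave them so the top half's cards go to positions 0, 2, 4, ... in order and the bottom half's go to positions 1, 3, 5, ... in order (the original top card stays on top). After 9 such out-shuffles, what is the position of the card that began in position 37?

24

Track the card's position through each out-shuffle:
37 → 31 → 19 → 38 → 33 → 23 → 3 → 6 → 12 → 24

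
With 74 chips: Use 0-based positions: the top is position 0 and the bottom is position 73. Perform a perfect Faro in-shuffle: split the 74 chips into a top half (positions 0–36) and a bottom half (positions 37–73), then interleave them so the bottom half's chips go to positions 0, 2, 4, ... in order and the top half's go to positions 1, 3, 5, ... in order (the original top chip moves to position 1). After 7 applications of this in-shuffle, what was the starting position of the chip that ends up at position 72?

40

Work backwards from position 72, undoing one in-shuffle at a time:
72 ← 73 ← 36 ← 55 ← 27 ← 13 ← 6 ← 40
So the chip now at position 72 started at position 40.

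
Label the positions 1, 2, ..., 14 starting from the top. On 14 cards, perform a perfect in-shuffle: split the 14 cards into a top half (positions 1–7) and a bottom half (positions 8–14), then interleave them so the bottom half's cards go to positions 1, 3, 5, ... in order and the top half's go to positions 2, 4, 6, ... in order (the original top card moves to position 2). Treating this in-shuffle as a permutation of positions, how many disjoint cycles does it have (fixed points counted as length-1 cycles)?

4

Trace each unvisited position around until it returns:
(1 2 4 8) (3 6 12 9) (5 10) (7 14 13 11)
4 cycles in total.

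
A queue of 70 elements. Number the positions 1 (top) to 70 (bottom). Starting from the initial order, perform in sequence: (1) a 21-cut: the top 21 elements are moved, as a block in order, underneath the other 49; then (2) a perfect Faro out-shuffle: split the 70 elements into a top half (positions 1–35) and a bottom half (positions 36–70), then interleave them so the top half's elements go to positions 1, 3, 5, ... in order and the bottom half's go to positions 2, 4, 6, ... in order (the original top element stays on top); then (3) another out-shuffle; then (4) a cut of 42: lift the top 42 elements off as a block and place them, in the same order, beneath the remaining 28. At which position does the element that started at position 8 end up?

46

Track the element from position 8 forward through each operation:
  after op 1 (cut 21): 8 → 57
  after op 2 (out-shuffle): 57 → 44
  after op 3 (out-shuffle): 44 → 18
  after op 4 (cut 42): 18 → 46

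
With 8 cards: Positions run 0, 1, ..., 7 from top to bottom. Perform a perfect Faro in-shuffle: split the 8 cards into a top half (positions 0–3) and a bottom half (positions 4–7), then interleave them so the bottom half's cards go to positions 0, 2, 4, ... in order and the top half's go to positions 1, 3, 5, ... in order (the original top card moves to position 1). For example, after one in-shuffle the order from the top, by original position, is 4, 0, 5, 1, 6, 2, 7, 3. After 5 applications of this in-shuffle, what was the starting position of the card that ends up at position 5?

Work backwards from position 5, undoing one in-shuffle at a time:
5 ← 2 ← 5 ← 2 ← 5 ← 2
So the card now at position 5 started at position 2.

2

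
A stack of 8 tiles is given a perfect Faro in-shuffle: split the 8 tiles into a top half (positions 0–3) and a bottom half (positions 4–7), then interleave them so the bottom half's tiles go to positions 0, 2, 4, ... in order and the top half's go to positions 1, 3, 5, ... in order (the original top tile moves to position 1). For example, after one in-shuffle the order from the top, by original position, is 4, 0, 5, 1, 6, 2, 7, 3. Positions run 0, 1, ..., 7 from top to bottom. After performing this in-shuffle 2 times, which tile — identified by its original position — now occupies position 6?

Work backwards from position 6, undoing one in-shuffle at a time:
6 ← 7 ← 3
So the tile now at position 6 started at position 3.

3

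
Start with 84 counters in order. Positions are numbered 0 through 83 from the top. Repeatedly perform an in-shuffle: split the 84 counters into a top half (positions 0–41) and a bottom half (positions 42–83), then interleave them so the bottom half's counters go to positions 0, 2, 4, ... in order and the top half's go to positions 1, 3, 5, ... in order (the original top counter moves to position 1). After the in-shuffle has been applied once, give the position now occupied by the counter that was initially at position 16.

Track the counter's position through each in-shuffle:
16 → 33

33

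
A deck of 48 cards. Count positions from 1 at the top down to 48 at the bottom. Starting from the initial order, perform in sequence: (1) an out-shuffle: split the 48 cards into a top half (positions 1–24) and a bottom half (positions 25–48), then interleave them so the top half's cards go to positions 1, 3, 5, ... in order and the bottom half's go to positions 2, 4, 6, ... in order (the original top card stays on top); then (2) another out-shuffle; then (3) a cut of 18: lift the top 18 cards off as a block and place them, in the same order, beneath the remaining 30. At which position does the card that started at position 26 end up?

Track the card from position 26 forward through each operation:
  after op 1 (out-shuffle): 26 → 4
  after op 2 (out-shuffle): 4 → 7
  after op 3 (cut 18): 7 → 37

37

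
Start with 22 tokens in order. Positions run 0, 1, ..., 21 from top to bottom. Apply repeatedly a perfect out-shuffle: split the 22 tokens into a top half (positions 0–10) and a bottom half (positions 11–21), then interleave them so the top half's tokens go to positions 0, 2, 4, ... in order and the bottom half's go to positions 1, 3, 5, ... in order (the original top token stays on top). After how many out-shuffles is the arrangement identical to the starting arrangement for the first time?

6

The out-shuffle permutes the 22 positions with cycle lengths [1, 1, 2, 3, 3, 6, 6].
Every token is home exactly when every cycle has completed a whole number of laps, i.e. after lcm(1, 2, 3, 6) = 6 out-shuffles.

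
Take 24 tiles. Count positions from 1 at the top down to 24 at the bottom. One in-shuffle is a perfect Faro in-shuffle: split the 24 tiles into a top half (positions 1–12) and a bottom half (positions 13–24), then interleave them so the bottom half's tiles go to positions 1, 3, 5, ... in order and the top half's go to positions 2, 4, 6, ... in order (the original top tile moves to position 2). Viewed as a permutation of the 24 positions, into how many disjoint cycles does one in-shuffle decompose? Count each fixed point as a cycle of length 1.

2

Trace each unvisited position around until it returns:
(1 2 4 8 16 7 ... len 20) (5 10 20 15)
2 cycles in total.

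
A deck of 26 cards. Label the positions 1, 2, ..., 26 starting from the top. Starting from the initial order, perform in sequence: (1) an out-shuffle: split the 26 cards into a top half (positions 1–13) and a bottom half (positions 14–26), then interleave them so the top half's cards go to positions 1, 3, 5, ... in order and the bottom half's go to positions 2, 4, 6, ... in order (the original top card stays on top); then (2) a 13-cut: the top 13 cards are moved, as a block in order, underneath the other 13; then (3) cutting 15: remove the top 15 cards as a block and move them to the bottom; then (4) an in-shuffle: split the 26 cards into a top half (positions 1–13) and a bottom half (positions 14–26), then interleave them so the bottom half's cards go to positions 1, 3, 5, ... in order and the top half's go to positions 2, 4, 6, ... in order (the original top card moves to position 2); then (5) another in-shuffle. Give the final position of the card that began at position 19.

Track the card from position 19 forward through each operation:
  after op 1 (out-shuffle): 19 → 12
  after op 2 (cut 13): 12 → 25
  after op 3 (cut 15): 25 → 10
  after op 4 (in-shuffle): 10 → 20
  after op 5 (in-shuffle): 20 → 13

13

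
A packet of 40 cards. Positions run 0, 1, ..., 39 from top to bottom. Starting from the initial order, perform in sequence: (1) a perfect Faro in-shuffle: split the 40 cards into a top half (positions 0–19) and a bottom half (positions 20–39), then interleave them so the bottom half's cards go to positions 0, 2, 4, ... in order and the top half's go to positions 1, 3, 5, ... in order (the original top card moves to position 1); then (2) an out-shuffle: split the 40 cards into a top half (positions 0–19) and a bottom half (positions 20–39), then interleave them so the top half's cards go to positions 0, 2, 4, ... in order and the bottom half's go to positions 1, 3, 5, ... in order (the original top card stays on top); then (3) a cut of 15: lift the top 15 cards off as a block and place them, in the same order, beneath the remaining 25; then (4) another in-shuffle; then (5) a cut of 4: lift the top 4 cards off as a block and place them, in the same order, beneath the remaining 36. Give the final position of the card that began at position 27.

23

Track the card from position 27 forward through each operation:
  after op 1 (in-shuffle): 27 → 14
  after op 2 (out-shuffle): 14 → 28
  after op 3 (cut 15): 28 → 13
  after op 4 (in-shuffle): 13 → 27
  after op 5 (cut 4): 27 → 23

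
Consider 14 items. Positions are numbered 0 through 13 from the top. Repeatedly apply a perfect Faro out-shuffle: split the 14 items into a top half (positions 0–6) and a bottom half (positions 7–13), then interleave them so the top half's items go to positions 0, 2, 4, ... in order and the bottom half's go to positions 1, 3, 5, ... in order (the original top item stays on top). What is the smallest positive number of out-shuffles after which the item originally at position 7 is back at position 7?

12

Follow position 7 under repeated out-shuffles:
7 → 1 → 2 → 4 → 8 → 3 → 6 → 12 → 11 → 9 → 5 → 10 → 7
It first returns after 12 out-shuffles.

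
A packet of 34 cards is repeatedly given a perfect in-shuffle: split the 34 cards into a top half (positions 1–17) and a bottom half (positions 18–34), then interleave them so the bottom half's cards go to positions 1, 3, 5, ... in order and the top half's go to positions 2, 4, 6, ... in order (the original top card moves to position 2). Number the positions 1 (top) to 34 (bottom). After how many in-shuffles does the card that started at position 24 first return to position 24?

Follow position 24 under repeated in-shuffles:
24 → 13 → 26 → 17 → 34 → 33 → 31 → 27 → 19 → 3 → 6 → 12 → 24
It first returns after 12 in-shuffles.

12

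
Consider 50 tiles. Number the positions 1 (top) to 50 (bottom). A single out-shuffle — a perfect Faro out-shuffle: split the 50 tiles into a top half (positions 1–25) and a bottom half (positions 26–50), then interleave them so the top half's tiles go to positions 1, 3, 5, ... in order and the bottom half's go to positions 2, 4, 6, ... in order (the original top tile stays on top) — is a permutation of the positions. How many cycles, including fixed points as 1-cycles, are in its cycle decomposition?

6

Trace each unvisited position around until it returns:
(1) (2 3 5 9 17 33 ... len 21) (4 7 13 25 49 48 ... len 21) (8 15 29) (22 43 36) (50)
6 cycles in total.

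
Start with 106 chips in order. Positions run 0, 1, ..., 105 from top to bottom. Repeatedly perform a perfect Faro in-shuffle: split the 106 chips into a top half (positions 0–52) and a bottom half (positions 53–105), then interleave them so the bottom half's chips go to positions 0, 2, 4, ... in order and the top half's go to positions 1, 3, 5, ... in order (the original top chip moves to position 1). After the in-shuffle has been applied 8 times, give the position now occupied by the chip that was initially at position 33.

Track the chip's position through each in-shuffle:
33 → 67 → 28 → 57 → 8 → 17 → 35 → 71 → 36

36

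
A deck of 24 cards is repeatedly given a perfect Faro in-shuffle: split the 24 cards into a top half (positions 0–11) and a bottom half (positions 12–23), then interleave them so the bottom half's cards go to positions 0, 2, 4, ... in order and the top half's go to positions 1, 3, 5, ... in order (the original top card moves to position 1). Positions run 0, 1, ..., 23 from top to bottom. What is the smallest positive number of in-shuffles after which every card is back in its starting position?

The in-shuffle permutes the 24 positions with cycle lengths [4, 20].
Every card is home exactly when every cycle has completed a whole number of laps, i.e. after lcm(4, 20) = 20 in-shuffles.

20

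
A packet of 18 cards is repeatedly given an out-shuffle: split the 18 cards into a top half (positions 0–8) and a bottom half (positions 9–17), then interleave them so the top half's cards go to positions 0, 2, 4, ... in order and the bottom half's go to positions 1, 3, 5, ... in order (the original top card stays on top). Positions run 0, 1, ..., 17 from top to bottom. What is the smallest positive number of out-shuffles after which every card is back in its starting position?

8

The out-shuffle permutes the 18 positions with cycle lengths [1, 1, 8, 8].
Every card is home exactly when every cycle has completed a whole number of laps, i.e. after lcm(1, 8) = 8 out-shuffles.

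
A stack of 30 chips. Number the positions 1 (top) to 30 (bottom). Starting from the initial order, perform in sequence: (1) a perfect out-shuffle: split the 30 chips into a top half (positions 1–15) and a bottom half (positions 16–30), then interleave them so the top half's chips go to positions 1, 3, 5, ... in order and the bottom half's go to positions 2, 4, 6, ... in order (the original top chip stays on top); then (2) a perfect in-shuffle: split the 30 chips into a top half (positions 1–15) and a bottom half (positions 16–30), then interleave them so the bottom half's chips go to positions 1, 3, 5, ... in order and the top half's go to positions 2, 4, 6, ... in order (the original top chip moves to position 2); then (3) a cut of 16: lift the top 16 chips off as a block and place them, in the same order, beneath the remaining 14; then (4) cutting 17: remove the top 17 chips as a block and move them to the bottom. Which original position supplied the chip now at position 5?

17

Undo the operations in reverse order, starting from position 5:
  undo op 4 (cut 17): 5 ← 22
  undo op 3 (cut 16): 22 ← 8
  undo op 2 (in-shuffle, from top half): 8 ← 4
  undo op 1 (out-shuffle, from bottom half): 4 ← 17
So the chip at position 5 came from original position 17.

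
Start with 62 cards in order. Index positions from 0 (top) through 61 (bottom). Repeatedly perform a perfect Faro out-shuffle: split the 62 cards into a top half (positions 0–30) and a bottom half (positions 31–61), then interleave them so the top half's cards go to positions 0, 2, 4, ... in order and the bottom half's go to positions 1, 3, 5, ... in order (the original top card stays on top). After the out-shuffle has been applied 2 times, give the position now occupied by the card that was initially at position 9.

Track the card's position through each out-shuffle:
9 → 18 → 36

36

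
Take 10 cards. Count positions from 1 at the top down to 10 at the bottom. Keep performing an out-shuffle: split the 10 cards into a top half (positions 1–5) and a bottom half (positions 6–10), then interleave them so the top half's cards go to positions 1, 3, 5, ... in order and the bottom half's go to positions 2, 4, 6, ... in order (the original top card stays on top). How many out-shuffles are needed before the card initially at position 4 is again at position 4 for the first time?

Follow position 4 under repeated out-shuffles:
4 → 7 → 4
It first returns after 2 out-shuffles.

2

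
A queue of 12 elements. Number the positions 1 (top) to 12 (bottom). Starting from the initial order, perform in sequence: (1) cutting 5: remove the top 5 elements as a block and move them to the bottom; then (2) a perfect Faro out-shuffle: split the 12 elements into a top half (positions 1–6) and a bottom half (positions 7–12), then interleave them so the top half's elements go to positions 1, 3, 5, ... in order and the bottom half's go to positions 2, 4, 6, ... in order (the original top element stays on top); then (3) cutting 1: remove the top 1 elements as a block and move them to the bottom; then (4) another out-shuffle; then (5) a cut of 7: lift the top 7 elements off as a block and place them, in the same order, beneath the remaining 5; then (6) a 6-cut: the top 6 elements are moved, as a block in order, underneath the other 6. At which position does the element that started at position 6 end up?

11

Track the element from position 6 forward through each operation:
  after op 1 (cut 5): 6 → 1
  after op 2 (out-shuffle): 1 → 1
  after op 3 (cut 1): 1 → 12
  after op 4 (out-shuffle): 12 → 12
  after op 5 (cut 7): 12 → 5
  after op 6 (cut 6): 5 → 11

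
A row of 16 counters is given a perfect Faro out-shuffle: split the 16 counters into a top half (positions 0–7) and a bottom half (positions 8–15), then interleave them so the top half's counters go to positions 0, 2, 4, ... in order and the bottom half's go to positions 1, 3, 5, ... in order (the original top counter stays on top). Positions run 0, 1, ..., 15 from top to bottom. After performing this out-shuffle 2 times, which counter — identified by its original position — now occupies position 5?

Work backwards from position 5, undoing one out-shuffle at a time:
5 ← 10 ← 5
So the counter now at position 5 started at position 5.

5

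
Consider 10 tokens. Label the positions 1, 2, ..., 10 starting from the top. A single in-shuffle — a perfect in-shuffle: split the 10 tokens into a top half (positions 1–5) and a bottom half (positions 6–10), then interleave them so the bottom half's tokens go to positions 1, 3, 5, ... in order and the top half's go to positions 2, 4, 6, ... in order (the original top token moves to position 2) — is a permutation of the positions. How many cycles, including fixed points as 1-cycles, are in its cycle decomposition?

Trace each unvisited position around until it returns:
(1 2 4 8 5 10 9 7 3 6)
1 cycle in total.

1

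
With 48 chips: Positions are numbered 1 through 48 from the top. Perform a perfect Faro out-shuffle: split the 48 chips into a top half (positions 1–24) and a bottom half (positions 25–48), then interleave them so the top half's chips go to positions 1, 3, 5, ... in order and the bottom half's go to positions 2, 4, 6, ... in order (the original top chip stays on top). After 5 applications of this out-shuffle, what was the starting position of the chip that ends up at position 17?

Work backwards from position 17, undoing one out-shuffle at a time:
17 ← 9 ← 5 ← 3 ← 2 ← 25
So the chip now at position 17 started at position 25.

25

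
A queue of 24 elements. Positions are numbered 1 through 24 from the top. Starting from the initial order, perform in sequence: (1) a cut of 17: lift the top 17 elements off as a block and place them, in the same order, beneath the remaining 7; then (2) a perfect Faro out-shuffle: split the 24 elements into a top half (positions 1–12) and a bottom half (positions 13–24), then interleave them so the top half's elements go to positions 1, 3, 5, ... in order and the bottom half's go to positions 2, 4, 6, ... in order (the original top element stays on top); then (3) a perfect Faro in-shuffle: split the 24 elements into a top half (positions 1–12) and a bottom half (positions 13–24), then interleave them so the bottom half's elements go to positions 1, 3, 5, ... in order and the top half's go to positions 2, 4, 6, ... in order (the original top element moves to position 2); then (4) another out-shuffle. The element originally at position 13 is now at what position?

13

Track the element from position 13 forward through each operation:
  after op 1 (cut 17): 13 → 20
  after op 2 (out-shuffle): 20 → 16
  after op 3 (in-shuffle): 16 → 7
  after op 4 (out-shuffle): 7 → 13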